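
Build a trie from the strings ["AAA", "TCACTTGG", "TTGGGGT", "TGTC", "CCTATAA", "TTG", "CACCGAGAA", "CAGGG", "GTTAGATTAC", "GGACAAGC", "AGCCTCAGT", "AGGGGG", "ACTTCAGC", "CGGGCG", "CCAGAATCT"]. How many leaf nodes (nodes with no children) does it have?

Leaves are exactly the stored words that no other stored word extends.
Those words: "AAA", "ACTTCAGC", "AGCCTCAGT", "AGGGGG", "CACCGAGAA", "CAGGG", "CCAGAATCT", "CCTATAA", "CGGGCG", "GGACAAGC", "GTTAGATTAC", "TCACTTGG", "TGTC", "TTGGGGT"
Leaf count: 14

14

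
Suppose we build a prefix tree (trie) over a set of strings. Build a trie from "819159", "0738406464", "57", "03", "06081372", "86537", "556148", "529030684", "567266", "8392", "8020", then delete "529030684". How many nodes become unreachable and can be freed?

Walk "529030684" from the leaf back toward the root, removing each node that no remaining word uses.
The suffix "29030684" (8 nodes) is used only by "529030684"; the node for "5" still has the child "7", so pruning stops there.
Nodes removed: 8

8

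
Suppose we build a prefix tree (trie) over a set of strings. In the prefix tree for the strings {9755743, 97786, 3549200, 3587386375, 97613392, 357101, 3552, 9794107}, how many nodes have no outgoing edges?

Leaves are exactly the stored words that no other stored word extends.
Those words: "3549200", "3552", "357101", "3587386375", "9755743", "97613392", "97786", "9794107"
Leaf count: 8

8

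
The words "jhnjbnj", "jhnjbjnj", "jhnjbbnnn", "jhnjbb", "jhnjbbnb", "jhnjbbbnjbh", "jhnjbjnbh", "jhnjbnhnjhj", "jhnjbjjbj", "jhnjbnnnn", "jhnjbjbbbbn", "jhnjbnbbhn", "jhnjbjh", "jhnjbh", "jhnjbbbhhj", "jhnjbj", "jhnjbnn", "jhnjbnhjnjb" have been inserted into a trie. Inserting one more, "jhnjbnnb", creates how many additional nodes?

The longest prefix of "jhnjbnnb" already in the trie is "jhnjbnn" (length 7).
Each of the 1 remaining characters creates one node.

1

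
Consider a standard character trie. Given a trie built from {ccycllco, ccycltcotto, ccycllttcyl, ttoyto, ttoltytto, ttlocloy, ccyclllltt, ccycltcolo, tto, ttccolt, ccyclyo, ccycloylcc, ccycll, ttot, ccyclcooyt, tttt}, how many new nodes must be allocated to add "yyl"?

3

"yyl" shares no prefix with any stored word, so all 3 characters open new nodes.
3 − 0 = 3 new nodes.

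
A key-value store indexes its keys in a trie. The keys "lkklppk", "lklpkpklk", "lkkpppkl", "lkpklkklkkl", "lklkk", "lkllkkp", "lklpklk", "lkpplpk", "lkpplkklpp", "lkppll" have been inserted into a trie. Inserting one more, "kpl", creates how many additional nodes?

"kpl" shares no prefix with any stored word, so all 3 characters open new nodes.
3 − 0 = 3 new nodes.

3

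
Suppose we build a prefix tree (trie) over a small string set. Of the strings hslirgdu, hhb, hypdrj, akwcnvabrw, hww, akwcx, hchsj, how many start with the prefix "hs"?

Traverse to the node for "hs", then collect every word in that subtree.
Words under "hs": hslirgdu
Count: 1

1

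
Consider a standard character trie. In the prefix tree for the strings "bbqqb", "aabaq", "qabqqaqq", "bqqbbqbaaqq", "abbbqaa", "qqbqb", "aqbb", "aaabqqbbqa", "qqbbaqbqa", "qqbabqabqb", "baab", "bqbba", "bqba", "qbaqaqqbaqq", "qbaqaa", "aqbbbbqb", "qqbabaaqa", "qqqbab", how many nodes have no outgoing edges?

17

A leaf is a node with no children — equivalently, the end of a word that is not a proper prefix of any other stored word.
Those words: "aaabqqbbqa", "aabaq", "abbbqaa", "aqbbbbqb", "baab", "bbqqb", "bqba", "bqbba", "bqqbbqbaaqq", "qabqqaqq", "qbaqaa", "qbaqaqqbaqq", "qqbabaaqa", "qqbabqabqb", "qqbbaqbqa", "qqbqb", "qqqbab"
Leaf count: 17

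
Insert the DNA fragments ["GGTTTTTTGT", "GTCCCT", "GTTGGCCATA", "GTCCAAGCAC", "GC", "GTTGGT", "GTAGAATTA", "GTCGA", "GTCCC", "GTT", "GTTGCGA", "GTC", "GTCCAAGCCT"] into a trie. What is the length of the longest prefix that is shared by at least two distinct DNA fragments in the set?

Look for the deepest trie node that still has at least two words in its subtree.
e.g. "GTCCAAGCAC" and "GTCCAAGCCT" share the prefix "GTCCAAGC" of length 8; no pair shares a longer one.
Longest shared-prefix length: 8

8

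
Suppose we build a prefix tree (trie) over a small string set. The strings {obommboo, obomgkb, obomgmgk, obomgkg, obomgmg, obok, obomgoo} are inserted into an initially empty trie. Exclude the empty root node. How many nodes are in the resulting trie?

For each word, the new-node count is its length minus the longest prefix already in the trie:
  "obommboo" → 8 new (o, b, o, m, m, b, o, o)
  "obomgkb" → prefix "obom" already present; 3 new (g, k, b)
  "obomgmgk" → prefix "obomg" already present; 3 new (m, g, k)
  "obomgkg" → prefix "obomgk" already present; 1 new (g)
  "obomgmg" → prefix "obomgmg" already present; 0 new (none)
  "obok" → prefix "obo" already present; 1 new (k)
  "obomgoo" → prefix "obomg" already present; 2 new (o, o)
Total nodes = 8 + 3 + 3 + 1 + 0 + 1 + 2 = 18

18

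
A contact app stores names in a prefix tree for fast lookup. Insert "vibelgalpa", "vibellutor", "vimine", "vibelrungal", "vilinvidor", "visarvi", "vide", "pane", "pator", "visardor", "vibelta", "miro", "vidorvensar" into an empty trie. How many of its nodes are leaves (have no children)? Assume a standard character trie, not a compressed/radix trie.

13

A leaf is a node with no children — equivalently, the end of a word that is not a proper prefix of any other stored word.
Those words: "miro", "pane", "pator", "vibelgalpa", "vibellutor", "vibelrungal", "vibelta", "vide", "vidorvensar", "vilinvidor", "vimine", "visardor", "visarvi"
Leaf count: 13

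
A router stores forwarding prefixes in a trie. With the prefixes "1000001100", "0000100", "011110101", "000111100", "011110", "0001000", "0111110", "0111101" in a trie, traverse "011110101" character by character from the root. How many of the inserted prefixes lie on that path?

3

Check each prefix of "011110101" against the stored set — each match is an end-marker on the path.
Prefixes of the query that are stored words: "011110", "0111101", "011110101"
Count: 3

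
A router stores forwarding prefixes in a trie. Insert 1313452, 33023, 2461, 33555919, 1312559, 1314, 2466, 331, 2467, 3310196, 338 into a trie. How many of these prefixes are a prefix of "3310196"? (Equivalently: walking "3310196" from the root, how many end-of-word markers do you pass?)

Walk "3310196" from the root; an end-of-word marker is hit whenever a stored word is a prefix of "3310196".
Prefixes of the query that are stored words: "331", "3310196"
Count: 2

2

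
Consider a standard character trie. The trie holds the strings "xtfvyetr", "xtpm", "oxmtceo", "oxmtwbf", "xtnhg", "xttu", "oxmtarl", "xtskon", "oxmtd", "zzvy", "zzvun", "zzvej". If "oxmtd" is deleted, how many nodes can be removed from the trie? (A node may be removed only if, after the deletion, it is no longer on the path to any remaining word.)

1

Walk "oxmtd" from the leaf back toward the root, removing each node that no remaining word uses.
The suffix "d" (1 node) is used only by "oxmtd"; the node for "oxmt" still has the child "c", so pruning stops there.
Nodes removed: 1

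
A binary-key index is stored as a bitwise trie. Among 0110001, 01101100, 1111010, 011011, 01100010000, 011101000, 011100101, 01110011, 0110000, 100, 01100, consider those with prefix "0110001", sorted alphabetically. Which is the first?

0110001

Words with prefix "0110001", in lexicographic order: "0110001", "01100010000"
The 1st is 0110001.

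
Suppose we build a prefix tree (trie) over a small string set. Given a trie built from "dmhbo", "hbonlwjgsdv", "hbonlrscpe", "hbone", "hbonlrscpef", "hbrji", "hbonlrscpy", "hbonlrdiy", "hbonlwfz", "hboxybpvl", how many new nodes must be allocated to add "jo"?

2

No existing word starts with "j", so every character of "jo" needs a new node.
2 − 0 = 2 new nodes.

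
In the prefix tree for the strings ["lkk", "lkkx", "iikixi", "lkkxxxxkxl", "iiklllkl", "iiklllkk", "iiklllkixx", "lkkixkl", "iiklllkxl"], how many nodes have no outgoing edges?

A leaf is a node with no children — equivalently, the end of a word that is not a proper prefix of any other stored word.
Those words: "iikixi", "iiklllkixx", "iiklllkk", "iiklllkl", "iiklllkxl", "lkkixkl", "lkkxxxxkxl"
Leaf count: 7

7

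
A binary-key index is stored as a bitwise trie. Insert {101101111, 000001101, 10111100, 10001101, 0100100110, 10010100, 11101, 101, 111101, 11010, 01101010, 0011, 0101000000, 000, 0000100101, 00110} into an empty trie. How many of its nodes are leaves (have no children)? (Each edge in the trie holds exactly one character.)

13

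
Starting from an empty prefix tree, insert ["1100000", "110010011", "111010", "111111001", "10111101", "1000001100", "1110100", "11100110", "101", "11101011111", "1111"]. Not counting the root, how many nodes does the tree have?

47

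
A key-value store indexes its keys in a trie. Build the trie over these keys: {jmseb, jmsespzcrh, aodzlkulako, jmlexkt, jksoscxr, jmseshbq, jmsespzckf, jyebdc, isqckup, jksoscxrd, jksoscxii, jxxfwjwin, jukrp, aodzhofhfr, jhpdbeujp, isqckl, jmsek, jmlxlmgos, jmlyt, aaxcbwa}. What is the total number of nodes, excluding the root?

Trace insertions, counting only characters that open a new branch:
  "jmseb" → 5 new (j, m, s, e, b)
  "jmsespzcrh" → prefix "jmse" already present; 6 new (s, p, z, c, r, h)
  "aodzlkulako" → 11 new (a, o, d, z, l, k, u, l, a, k, o)
  "jmlexkt" → prefix "jm" already present; 5 new (l, e, x, k, t)
  "jksoscxr" → prefix "j" already present; 7 new (k, s, o, s, c, x, r)
  "jmseshbq" → prefix "jmses" already present; 3 new (h, b, q)
  "jmsespzckf" → prefix "jmsespzc" already present; 2 new (k, f)
  "jyebdc" → prefix "j" already present; 5 new (y, e, b, d, c)
  "isqckup" → 7 new (i, s, q, c, k, u, p)
  "jksoscxrd" → prefix "jksoscxr" already present; 1 new (d)
  "jksoscxii" → prefix "jksoscx" already present; 2 new (i, i)
  "jxxfwjwin" → prefix "j" already present; 8 new (x, x, f, w, j, w, i, n)
  "jukrp" → prefix "j" already present; 4 new (u, k, r, p)
  "aodzhofhfr" → prefix "aodz" already present; 6 new (h, o, f, h, f, r)
  "jhpdbeujp" → prefix "j" already present; 8 new (h, p, d, b, e, u, j, p)
  "isqckl" → prefix "isqck" already present; 1 new (l)
  "jmsek" → prefix "jmse" already present; 1 new (k)
  "jmlxlmgos" → prefix "jml" already present; 6 new (x, l, m, g, o, s)
  "jmlyt" → prefix "jml" already present; 2 new (y, t)
  "aaxcbwa" → prefix "a" already present; 6 new (a, x, c, b, w, a)
Total nodes = 5 + 6 + 11 + 5 + 7 + 3 + 2 + 5 + 7 + 1 + 2 + 8 + 4 + 6 + 8 + 1 + 1 + 6 + 2 + 6 = 96

96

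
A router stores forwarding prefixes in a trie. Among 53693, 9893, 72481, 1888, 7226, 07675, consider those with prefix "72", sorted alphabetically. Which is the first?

Words with prefix "72", in lexicographic order: "7226", "72481"
Position 1: 7226

7226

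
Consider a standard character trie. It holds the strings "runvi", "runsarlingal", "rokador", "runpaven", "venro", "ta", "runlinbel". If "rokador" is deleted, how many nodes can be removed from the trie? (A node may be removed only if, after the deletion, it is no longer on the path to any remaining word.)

6

After clearing the end-marker at "rokador", prune upward until reaching a node still needed by another word.
The suffix "okador" (6 nodes) is used only by "rokador"; the node for "r" still has the child "u", so pruning stops there.
Nodes removed: 6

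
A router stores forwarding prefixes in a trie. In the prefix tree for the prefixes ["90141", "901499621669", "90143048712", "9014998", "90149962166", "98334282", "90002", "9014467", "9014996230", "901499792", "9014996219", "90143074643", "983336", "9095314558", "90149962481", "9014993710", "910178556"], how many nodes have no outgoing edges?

A leaf is a node with no children — equivalently, the end of a word that is not a proper prefix of any other stored word.
Those words: "90002", "90141", "90143048712", "90143074643", "9014467", "9014993710", "901499621669", "9014996219", "9014996230", "90149962481", "901499792", "9014998", "9095314558", "910178556", "983336", "98334282"
Leaf count: 16

16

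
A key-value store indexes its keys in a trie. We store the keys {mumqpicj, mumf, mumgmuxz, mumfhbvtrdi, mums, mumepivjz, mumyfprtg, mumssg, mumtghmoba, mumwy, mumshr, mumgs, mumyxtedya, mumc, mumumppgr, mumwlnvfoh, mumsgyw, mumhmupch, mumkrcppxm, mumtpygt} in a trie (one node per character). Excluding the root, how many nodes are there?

Insert word by word; a character creates a node only if that edge doesn't already exist:
  "mumqpicj" → 8 new (m, u, m, q, p, i, c, j)
  "mumf" → prefix "mum" already present; 1 new (f)
  "mumgmuxz" → prefix "mum" already present; 5 new (g, m, u, x, z)
  "mumfhbvtrdi" → prefix "mumf" already present; 7 new (h, b, v, t, r, d, i)
  "mums" → prefix "mum" already present; 1 new (s)
  "mumepivjz" → prefix "mum" already present; 6 new (e, p, i, v, j, z)
  "mumyfprtg" → prefix "mum" already present; 6 new (y, f, p, r, t, g)
  "mumssg" → prefix "mums" already present; 2 new (s, g)
  "mumtghmoba" → prefix "mum" already present; 7 new (t, g, h, m, o, b, a)
  "mumwy" → prefix "mum" already present; 2 new (w, y)
  "mumshr" → prefix "mums" already present; 2 new (h, r)
  "mumgs" → prefix "mumg" already present; 1 new (s)
  "mumyxtedya" → prefix "mumy" already present; 6 new (x, t, e, d, y, a)
  "mumc" → prefix "mum" already present; 1 new (c)
  "mumumppgr" → prefix "mum" already present; 6 new (u, m, p, p, g, r)
  "mumwlnvfoh" → prefix "mumw" already present; 6 new (l, n, v, f, o, h)
  "mumsgyw" → prefix "mums" already present; 3 new (g, y, w)
  "mumhmupch" → prefix "mum" already present; 6 new (h, m, u, p, c, h)
  "mumkrcppxm" → prefix "mum" already present; 7 new (k, r, c, p, p, x, m)
  "mumtpygt" → prefix "mumt" already present; 4 new (p, y, g, t)
Total nodes = 8 + 1 + 5 + 7 + 1 + 6 + 6 + 2 + 7 + 2 + 2 + 1 + 6 + 1 + 6 + 6 + 3 + 6 + 7 + 4 = 87

87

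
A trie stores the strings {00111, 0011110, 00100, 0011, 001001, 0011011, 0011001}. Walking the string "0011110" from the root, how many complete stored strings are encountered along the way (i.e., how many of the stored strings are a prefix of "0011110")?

3

Check each prefix of "0011110" against the stored set — each match is an end-marker on the path.
Prefixes of the query that are stored words: "0011", "00111", "0011110"
Count: 3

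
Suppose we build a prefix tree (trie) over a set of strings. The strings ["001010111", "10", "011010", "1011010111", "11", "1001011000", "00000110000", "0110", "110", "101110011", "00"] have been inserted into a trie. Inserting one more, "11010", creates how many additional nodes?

2

The longest prefix of "11010" already in the trie is "110" (length 3).
So 5 − 3 = 2 new nodes.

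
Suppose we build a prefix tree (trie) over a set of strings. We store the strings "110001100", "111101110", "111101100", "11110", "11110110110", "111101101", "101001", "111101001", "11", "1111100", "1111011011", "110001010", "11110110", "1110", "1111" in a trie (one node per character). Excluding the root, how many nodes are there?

Trie structure (* marks end of a word):
(root)
└─ 1
   ├─ 0
   │  └─ 1
   │     └─ 0
   │        └─ 0
   │           └─ 1 *
   └─ 1 *
      ├─ 0
      │  └─ 0
      │     └─ 0
      │        └─ 1
      │           ├─ 0
      │           │  └─ 1
      │           │     └─ 0 *
      │           └─ 1
      │              └─ 0
      │                 └─ 0 *
      └─ 1
         ├─ 0 *
         └─ 1 *
            ├─ 0 *
            │  └─ 1
            │     ├─ 0
            │     │  └─ 0
            │     │     └─ 1 *
            │     └─ 1
            │        ├─ 0 *
            │        │  ├─ 0 *
            │        │  └─ 1 *
            │        │     └─ 1 *
            │        │        └─ 0 *
            │        └─ 1
            │           └─ 0 *
            └─ 1
               └─ 0
                  └─ 0 *
Counting every labelled node above: 36.

36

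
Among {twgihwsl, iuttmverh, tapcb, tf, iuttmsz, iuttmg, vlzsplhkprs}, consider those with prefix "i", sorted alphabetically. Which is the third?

Words with prefix "i", in lexicographic order: "iuttmg", "iuttmsz", "iuttmverh"
Position 3: iuttmverh

iuttmverh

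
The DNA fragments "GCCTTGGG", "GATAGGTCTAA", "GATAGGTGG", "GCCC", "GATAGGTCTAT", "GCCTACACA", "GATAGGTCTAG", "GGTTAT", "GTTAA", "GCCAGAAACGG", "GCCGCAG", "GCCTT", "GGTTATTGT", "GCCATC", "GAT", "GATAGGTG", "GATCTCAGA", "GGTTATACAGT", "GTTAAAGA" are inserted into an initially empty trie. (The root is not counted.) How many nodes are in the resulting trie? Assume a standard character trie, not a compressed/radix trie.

68

For each word, the new-node count is its length minus the longest prefix already in the trie:
  "GCCTTGGG" → 8 new (G, C, C, T, T, G, G, G)
  "GATAGGTCTAA" → prefix "G" already present; 10 new (A, T, A, G, G, T, C, T, A, A)
  "GATAGGTGG" → prefix "GATAGGT" already present; 2 new (G, G)
  "GCCC" → prefix "GCC" already present; 1 new (C)
  "GATAGGTCTAT" → prefix "GATAGGTCTA" already present; 1 new (T)
  "GCCTACACA" → prefix "GCCT" already present; 5 new (A, C, A, C, A)
  "GATAGGTCTAG" → prefix "GATAGGTCTA" already present; 1 new (G)
  "GGTTAT" → prefix "G" already present; 5 new (G, T, T, A, T)
  "GTTAA" → prefix "G" already present; 4 new (T, T, A, A)
  "GCCAGAAACGG" → prefix "GCC" already present; 8 new (A, G, A, A, A, C, G, G)
  "GCCGCAG" → prefix "GCC" already present; 4 new (G, C, A, G)
  "GCCTT" → prefix "GCCTT" already present; 0 new (none)
  "GGTTATTGT" → prefix "GGTTAT" already present; 3 new (T, G, T)
  "GCCATC" → prefix "GCCA" already present; 2 new (T, C)
  "GAT" → prefix "GAT" already present; 0 new (none)
  "GATAGGTG" → prefix "GATAGGTG" already present; 0 new (none)
  "GATCTCAGA" → prefix "GAT" already present; 6 new (C, T, C, A, G, A)
  "GGTTATACAGT" → prefix "GGTTAT" already present; 5 new (A, C, A, G, T)
  "GTTAAAGA" → prefix "GTTAA" already present; 3 new (A, G, A)
Total nodes = 8 + 10 + 2 + 1 + 1 + 5 + 1 + 5 + 4 + 8 + 4 + 0 + 3 + 2 + 0 + 0 + 6 + 5 + 3 = 68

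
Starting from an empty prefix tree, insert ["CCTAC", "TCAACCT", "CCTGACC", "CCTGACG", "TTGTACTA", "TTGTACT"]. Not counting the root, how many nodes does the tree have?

24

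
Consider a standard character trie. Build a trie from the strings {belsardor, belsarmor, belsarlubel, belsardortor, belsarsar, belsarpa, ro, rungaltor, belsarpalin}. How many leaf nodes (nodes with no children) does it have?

7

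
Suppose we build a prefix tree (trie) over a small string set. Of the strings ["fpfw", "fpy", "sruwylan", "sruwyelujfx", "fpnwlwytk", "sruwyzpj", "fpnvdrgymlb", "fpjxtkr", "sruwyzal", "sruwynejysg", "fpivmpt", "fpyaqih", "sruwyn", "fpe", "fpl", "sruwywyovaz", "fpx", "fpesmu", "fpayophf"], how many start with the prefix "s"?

7

Walk to "s"; the words in its subtree are exactly those with that prefix.
Words under "s": sruwyelujfx, sruwylan, sruwyn, sruwynejysg, sruwywyovaz, sruwyzal, sruwyzpj
Count: 7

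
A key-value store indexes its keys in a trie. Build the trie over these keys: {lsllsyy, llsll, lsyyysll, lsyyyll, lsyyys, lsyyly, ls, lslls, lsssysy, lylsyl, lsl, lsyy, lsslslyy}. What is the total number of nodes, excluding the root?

Trace insertions, counting only characters that open a new branch:
  "lsllsyy" → 7 new (l, s, l, l, s, y, y)
  "llsll" → prefix "l" already present; 4 new (l, s, l, l)
  "lsyyysll" → prefix "ls" already present; 6 new (y, y, y, s, l, l)
  "lsyyyll" → prefix "lsyyy" already present; 2 new (l, l)
  "lsyyys" → prefix "lsyyys" already present; 0 new (none)
  "lsyyly" → prefix "lsyy" already present; 2 new (l, y)
  "ls" → prefix "ls" already present; 0 new (none)
  "lslls" → prefix "lslls" already present; 0 new (none)
  "lsssysy" → prefix "ls" already present; 5 new (s, s, y, s, y)
  "lylsyl" → prefix "l" already present; 5 new (y, l, s, y, l)
  "lsl" → prefix "lsl" already present; 0 new (none)
  "lsyy" → prefix "lsyy" already present; 0 new (none)
  "lsslslyy" → prefix "lss" already present; 5 new (l, s, l, y, y)
Total nodes = 7 + 4 + 6 + 2 + 0 + 2 + 0 + 0 + 5 + 5 + 0 + 0 + 5 = 36

36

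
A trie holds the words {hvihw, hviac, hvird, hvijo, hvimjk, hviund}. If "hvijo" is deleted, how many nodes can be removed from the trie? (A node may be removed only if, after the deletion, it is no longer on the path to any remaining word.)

2

Walk "hvijo" from the leaf back toward the root, removing each node that no remaining word uses.
The suffix "jo" (2 nodes) is used only by "hvijo"; the node for "hvi" still has the child "h", so pruning stops there.
Nodes removed: 2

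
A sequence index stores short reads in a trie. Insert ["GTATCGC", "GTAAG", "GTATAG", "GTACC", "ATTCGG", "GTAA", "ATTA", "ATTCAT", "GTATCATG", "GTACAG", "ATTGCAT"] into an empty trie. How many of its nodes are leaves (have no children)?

A leaf is a node with no children — equivalently, the end of a word that is not a proper prefix of any other stored word.
Those words: "ATTA", "ATTCAT", "ATTCGG", "ATTGCAT", "GTAAG", "GTACAG", "GTACC", "GTATAG", "GTATCATG", "GTATCGC"
Leaf count: 10

10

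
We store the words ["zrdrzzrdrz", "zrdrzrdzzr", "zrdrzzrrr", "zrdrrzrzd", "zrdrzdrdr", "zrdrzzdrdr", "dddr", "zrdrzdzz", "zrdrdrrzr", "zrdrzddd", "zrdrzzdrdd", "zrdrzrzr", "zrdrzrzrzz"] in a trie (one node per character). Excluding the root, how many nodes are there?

48

For each word, the new-node count is its length minus the longest prefix already in the trie:
  "zrdrzzrdrz" → 10 new (z, r, d, r, z, z, r, d, r, z)
  "zrdrzrdzzr" → prefix "zrdrz" already present; 5 new (r, d, z, z, r)
  "zrdrzzrrr" → prefix "zrdrzzr" already present; 2 new (r, r)
  "zrdrrzrzd" → prefix "zrdr" already present; 5 new (r, z, r, z, d)
  "zrdrzdrdr" → prefix "zrdrz" already present; 4 new (d, r, d, r)
  "zrdrzzdrdr" → prefix "zrdrzz" already present; 4 new (d, r, d, r)
  "dddr" → 4 new (d, d, d, r)
  "zrdrzdzz" → prefix "zrdrzd" already present; 2 new (z, z)
  "zrdrdrrzr" → prefix "zrdr" already present; 5 new (d, r, r, z, r)
  "zrdrzddd" → prefix "zrdrzd" already present; 2 new (d, d)
  "zrdrzzdrdd" → prefix "zrdrzzdrd" already present; 1 new (d)
  "zrdrzrzr" → prefix "zrdrzr" already present; 2 new (z, r)
  "zrdrzrzrzz" → prefix "zrdrzrzr" already present; 2 new (z, z)
Total nodes = 10 + 5 + 2 + 5 + 4 + 4 + 4 + 2 + 5 + 2 + 1 + 2 + 2 = 48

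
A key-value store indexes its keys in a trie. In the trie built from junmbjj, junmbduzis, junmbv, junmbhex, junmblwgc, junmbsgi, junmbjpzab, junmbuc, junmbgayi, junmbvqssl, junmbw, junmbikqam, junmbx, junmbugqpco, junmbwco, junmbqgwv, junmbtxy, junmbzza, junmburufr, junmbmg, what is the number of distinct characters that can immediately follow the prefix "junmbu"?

3

Walk "junmbu" from the root, arriving at one node.
Characters that immediately follow "junmbu" among the stored strings: {c, g, r}.
That node has 3 child edges.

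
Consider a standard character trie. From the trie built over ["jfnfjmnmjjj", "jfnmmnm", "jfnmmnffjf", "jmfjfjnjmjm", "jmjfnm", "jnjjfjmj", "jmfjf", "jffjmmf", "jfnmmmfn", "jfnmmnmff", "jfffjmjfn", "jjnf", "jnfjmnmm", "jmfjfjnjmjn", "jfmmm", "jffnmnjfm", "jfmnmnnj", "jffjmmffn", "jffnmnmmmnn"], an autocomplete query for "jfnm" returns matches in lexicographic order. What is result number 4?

jfnmmnmff

DFS of the "jfnm" subtree visits, in order: "jfnmmmfn", "jfnmmnffjf", "jfnmmnm", "jfnmmnmff"
Position 4: jfnmmnmff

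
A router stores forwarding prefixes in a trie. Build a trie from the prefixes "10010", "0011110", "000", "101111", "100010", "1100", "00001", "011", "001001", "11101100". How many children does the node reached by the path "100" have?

2

Follow the path "100" to its node, then look at its outgoing edges.
Characters that immediately follow "100" among the stored strings: {0, 1}.
That node has 2 child edges.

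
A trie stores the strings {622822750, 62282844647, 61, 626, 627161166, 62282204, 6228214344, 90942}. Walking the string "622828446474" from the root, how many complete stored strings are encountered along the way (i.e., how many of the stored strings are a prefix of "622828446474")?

1

Check each prefix of "622828446474" against the stored set — each match is an end-marker on the path.
Prefixes of the query that are stored words: "62282844647"
Count: 1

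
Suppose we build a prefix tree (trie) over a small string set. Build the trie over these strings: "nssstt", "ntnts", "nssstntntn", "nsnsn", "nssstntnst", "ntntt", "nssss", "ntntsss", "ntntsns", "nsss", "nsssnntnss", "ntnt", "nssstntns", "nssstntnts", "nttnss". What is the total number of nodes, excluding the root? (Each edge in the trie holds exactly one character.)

Trie structure (* marks end of a word):
(root)
└─ n
   ├─ s
   │  ├─ n
   │  │  └─ s
   │  │     └─ n *
   │  └─ s
   │     └─ s *
   │        ├─ n
   │        │  └─ n
   │        │     └─ t
   │        │        └─ n
   │        │           └─ s
   │        │              └─ s *
   │        ├─ s *
   │        └─ t
   │           ├─ n
   │           │  └─ t
   │           │     └─ n
   │           │        ├─ s *
   │           │        │  └─ t *
   │           │        └─ t
   │           │           ├─ n *
   │           │           └─ s *
   │           └─ t *
   └─ t
      ├─ n
      │  └─ t *
      │     ├─ s *
      │     │  ├─ n
      │     │  │  └─ s *
      │     │  └─ s
      │     │     └─ s *
      │     └─ t *
      └─ t
         └─ n
            └─ s
               └─ s *
Counting every labelled node above: 37.

37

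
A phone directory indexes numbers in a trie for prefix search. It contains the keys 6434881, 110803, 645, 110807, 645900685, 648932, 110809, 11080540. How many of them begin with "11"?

4

Traverse to the node for "11", then collect every word in that subtree.
Words under "11": 110803, 11080540, 110807, 110809
Count: 4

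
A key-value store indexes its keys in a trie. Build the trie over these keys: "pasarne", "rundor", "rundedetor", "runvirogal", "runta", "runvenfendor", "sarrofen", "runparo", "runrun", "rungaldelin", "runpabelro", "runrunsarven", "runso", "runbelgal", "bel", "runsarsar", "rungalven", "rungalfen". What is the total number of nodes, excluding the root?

92

Insert word by word; a character creates a node only if that edge doesn't already exist:
  "pasarne" → 7 new (p, a, s, a, r, n, e)
  "rundor" → 6 new (r, u, n, d, o, r)
  "rundedetor" → prefix "rund" already present; 6 new (e, d, e, t, o, r)
  "runvirogal" → prefix "run" already present; 7 new (v, i, r, o, g, a, l)
  "runta" → prefix "run" already present; 2 new (t, a)
  "runvenfendor" → prefix "runv" already present; 8 new (e, n, f, e, n, d, o, r)
  "sarrofen" → 8 new (s, a, r, r, o, f, e, n)
  "runparo" → prefix "run" already present; 4 new (p, a, r, o)
  "runrun" → prefix "run" already present; 3 new (r, u, n)
  "rungaldelin" → prefix "run" already present; 8 new (g, a, l, d, e, l, i, n)
  "runpabelro" → prefix "runpa" already present; 5 new (b, e, l, r, o)
  "runrunsarven" → prefix "runrun" already present; 6 new (s, a, r, v, e, n)
  "runso" → prefix "run" already present; 2 new (s, o)
  "runbelgal" → prefix "run" already present; 6 new (b, e, l, g, a, l)
  "bel" → 3 new (b, e, l)
  "runsarsar" → prefix "runs" already present; 5 new (a, r, s, a, r)
  "rungalven" → prefix "rungal" already present; 3 new (v, e, n)
  "rungalfen" → prefix "rungal" already present; 3 new (f, e, n)
Total nodes = 7 + 6 + 6 + 7 + 2 + 8 + 8 + 4 + 3 + 8 + 5 + 6 + 2 + 6 + 3 + 5 + 3 + 3 = 92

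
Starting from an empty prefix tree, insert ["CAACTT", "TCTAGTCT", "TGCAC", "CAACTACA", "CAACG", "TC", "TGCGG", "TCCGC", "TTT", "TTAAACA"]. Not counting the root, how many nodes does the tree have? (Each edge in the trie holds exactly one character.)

For each word, the new-node count is its length minus the longest prefix already in the trie:
  "CAACTT" → 6 new (C, A, A, C, T, T)
  "TCTAGTCT" → 8 new (T, C, T, A, G, T, C, T)
  "TGCAC" → prefix "T" already present; 4 new (G, C, A, C)
  "CAACTACA" → prefix "CAACT" already present; 3 new (A, C, A)
  "CAACG" → prefix "CAAC" already present; 1 new (G)
  "TC" → prefix "TC" already present; 0 new (none)
  "TGCGG" → prefix "TGC" already present; 2 new (G, G)
  "TCCGC" → prefix "TC" already present; 3 new (C, G, C)
  "TTT" → prefix "T" already present; 2 new (T, T)
  "TTAAACA" → prefix "TT" already present; 5 new (A, A, A, C, A)
Total nodes = 6 + 8 + 4 + 3 + 1 + 0 + 2 + 3 + 2 + 5 = 34

34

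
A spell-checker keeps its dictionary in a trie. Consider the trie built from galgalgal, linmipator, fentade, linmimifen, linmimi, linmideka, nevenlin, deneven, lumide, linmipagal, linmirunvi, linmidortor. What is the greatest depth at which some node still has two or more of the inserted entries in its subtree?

Look for the deepest trie node that still has at least two words in its subtree.
e.g. "linmimi" and "linmimifen" share the prefix "linmimi" of length 7; no pair shares a longer one.
Longest shared-prefix length: 7

7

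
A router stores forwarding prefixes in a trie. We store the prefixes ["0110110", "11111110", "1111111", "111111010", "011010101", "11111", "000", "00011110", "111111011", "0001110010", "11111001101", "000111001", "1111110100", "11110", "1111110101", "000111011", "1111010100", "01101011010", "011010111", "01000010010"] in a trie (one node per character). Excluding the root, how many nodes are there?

Insert word by word; a character creates a node only if that edge doesn't already exist:
  "0110110" → 7 new (0, 1, 1, 0, 1, 1, 0)
  "11111110" → 8 new (1, 1, 1, 1, 1, 1, 1, 0)
  "1111111" → prefix "1111111" already present; 0 new (none)
  "111111010" → prefix "111111" already present; 3 new (0, 1, 0)
  "011010101" → prefix "01101" already present; 4 new (0, 1, 0, 1)
  "11111" → prefix "11111" already present; 0 new (none)
  "000" → prefix "0" already present; 2 new (0, 0)
  "00011110" → prefix "000" already present; 5 new (1, 1, 1, 1, 0)
  "111111011" → prefix "11111101" already present; 1 new (1)
  "0001110010" → prefix "000111" already present; 4 new (0, 0, 1, 0)
  "11111001101" → prefix "11111" already present; 6 new (0, 0, 1, 1, 0, 1)
  "000111001" → prefix "000111001" already present; 0 new (none)
  "1111110100" → prefix "111111010" already present; 1 new (0)
  "11110" → prefix "1111" already present; 1 new (0)
  "1111110101" → prefix "111111010" already present; 1 new (1)
  "000111011" → prefix "0001110" already present; 2 new (1, 1)
  "1111010100" → prefix "11110" already present; 5 new (1, 0, 1, 0, 0)
  "01101011010" → prefix "0110101" already present; 4 new (1, 0, 1, 0)
  "011010111" → prefix "01101011" already present; 1 new (1)
  "01000010010" → prefix "01" already present; 9 new (0, 0, 0, 0, 1, 0, 0, 1, 0)
Total nodes = 7 + 8 + 0 + 3 + 4 + 0 + 2 + 5 + 1 + 4 + 6 + 0 + 1 + 1 + 1 + 2 + 5 + 4 + 1 + 9 = 64

64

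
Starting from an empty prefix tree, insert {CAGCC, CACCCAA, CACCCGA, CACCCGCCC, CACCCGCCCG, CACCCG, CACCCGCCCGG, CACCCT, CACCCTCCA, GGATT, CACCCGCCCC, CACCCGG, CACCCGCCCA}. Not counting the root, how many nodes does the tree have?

29

Insert word by word; a character creates a node only if that edge doesn't already exist:
  "CAGCC" → 5 new (C, A, G, C, C)
  "CACCCAA" → prefix "CA" already present; 5 new (C, C, C, A, A)
  "CACCCGA" → prefix "CACCC" already present; 2 new (G, A)
  "CACCCGCCC" → prefix "CACCCG" already present; 3 new (C, C, C)
  "CACCCGCCCG" → prefix "CACCCGCCC" already present; 1 new (G)
  "CACCCG" → prefix "CACCCG" already present; 0 new (none)
  "CACCCGCCCGG" → prefix "CACCCGCCCG" already present; 1 new (G)
  "CACCCT" → prefix "CACCC" already present; 1 new (T)
  "CACCCTCCA" → prefix "CACCCT" already present; 3 new (C, C, A)
  "GGATT" → 5 new (G, G, A, T, T)
  "CACCCGCCCC" → prefix "CACCCGCCC" already present; 1 new (C)
  "CACCCGG" → prefix "CACCCG" already present; 1 new (G)
  "CACCCGCCCA" → prefix "CACCCGCCC" already present; 1 new (A)
Total nodes = 5 + 5 + 2 + 3 + 1 + 0 + 1 + 1 + 3 + 5 + 1 + 1 + 1 = 29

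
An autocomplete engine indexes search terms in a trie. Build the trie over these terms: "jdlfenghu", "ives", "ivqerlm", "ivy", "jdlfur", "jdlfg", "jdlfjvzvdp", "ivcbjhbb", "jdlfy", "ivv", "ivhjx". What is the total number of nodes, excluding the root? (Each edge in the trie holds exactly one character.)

39

Count nodes per top-level branch (shared prefixes stored once):
  'i'-branch (ivcbjhbb, ives, ivhjx, ivqerlm, ivv, ivy): 20 nodes
  'j'-branch (jdlfenghu, jdlfg, jdlfjvzvdp, jdlfur, jdlfy): 19 nodes
Sum: 39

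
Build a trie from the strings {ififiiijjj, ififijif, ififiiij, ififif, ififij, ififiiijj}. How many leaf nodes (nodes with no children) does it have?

A leaf is a node with no children — equivalently, the end of a word that is not a proper prefix of any other stored word.
Those words: "ififif", "ififiiijjj", "ififijif"
Leaf count: 3

3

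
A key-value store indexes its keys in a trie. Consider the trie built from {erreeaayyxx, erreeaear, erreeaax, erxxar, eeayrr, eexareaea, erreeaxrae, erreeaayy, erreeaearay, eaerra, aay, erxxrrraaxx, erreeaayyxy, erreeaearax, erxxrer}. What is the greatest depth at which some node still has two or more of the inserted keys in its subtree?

10

Look for the deepest trie node that still has at least two words in its subtree.
e.g. "erreeaayyxx" and "erreeaayyxy" share the prefix "erreeaayyx" of length 10; no pair shares a longer one.
Longest shared-prefix length: 10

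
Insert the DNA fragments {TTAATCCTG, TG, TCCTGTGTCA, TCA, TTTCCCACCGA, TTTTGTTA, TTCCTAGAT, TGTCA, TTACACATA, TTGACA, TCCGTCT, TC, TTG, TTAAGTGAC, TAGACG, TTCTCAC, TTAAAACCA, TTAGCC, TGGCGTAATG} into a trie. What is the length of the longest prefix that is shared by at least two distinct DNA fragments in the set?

4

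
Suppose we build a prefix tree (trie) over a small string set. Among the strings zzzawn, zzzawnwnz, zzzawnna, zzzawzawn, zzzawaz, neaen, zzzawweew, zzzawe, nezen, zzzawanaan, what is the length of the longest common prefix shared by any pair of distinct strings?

Equivalently: take the maximum, over all pairs, of their longest common prefix length.
"zzzawanaan" and "zzzawaz" agree on "zzzawa" (6 characters) before diverging; nothing deeper is shared.
Longest shared-prefix length: 6

6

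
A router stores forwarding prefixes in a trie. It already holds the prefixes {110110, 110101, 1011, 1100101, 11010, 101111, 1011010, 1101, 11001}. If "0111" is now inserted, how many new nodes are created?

No existing word starts with "0", so every character of "0111" needs a new node.
4 − 0 = 4 new nodes.

4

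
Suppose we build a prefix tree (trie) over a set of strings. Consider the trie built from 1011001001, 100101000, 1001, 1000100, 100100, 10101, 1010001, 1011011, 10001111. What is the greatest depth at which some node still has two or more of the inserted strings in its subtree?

The deepest shared node is where two words last agree before diverging.
e.g. "1000100" and "10001111" share the prefix "10001" of length 5; no pair shares a longer one.
Longest shared-prefix length: 5

5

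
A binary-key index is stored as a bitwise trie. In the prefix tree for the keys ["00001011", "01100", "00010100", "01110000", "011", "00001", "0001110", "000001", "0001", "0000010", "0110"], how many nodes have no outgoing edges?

6

A leaf is a node with no children — equivalently, the end of a word that is not a proper prefix of any other stored word.
Those words: "0000010", "00001011", "00010100", "0001110", "01100", "01110000"
Leaf count: 6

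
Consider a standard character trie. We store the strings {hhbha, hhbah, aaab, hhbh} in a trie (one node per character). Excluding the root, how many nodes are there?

Insert word by word; a character creates a node only if that edge doesn't already exist:
  "hhbha" → 5 new (h, h, b, h, a)
  "hhbah" → prefix "hhb" already present; 2 new (a, h)
  "aaab" → 4 new (a, a, a, b)
  "hhbh" → prefix "hhbh" already present; 0 new (none)
Total nodes = 5 + 2 + 4 + 0 = 11

11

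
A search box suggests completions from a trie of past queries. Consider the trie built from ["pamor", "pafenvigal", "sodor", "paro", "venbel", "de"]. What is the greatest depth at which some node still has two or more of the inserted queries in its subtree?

2

The deepest shared node is where two words last agree before diverging.
e.g. "pafenvigal" and "pamor" share the prefix "pa" of length 2; no pair shares a longer one.
Longest shared-prefix length: 2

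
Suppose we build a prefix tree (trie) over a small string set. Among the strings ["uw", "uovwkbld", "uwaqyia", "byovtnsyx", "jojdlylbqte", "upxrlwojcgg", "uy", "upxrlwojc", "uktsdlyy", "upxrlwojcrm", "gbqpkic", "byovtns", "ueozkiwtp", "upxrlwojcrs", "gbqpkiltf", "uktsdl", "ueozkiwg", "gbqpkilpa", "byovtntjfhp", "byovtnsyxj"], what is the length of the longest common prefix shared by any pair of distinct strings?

10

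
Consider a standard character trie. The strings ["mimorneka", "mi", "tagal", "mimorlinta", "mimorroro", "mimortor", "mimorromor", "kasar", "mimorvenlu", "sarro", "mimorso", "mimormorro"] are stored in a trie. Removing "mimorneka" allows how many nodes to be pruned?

Walk "mimorneka" from the leaf back toward the root, removing each node that no remaining word uses.
The suffix "neka" (4 nodes) is used only by "mimorneka"; the node for "mimor" still has the child "l", so pruning stops there.
Nodes removed: 4

4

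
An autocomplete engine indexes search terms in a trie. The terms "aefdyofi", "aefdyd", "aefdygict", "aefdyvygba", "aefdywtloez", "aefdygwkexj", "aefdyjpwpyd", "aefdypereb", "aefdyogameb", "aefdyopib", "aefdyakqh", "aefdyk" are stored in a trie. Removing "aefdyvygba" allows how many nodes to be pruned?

5

A node on "aefdyvygba"'s path can go only if nothing else ends at it or branches off below it.
The suffix "vygba" (5 nodes) is used only by "aefdyvygba"; the node for "aefdy" still has the child "o", so pruning stops there.
Nodes removed: 5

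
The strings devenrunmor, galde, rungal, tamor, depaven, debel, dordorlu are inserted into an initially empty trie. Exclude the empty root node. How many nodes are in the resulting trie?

42

Insert word by word; a character creates a node only if that edge doesn't already exist:
  "devenrunmor" → 11 new (d, e, v, e, n, r, u, n, m, o, r)
  "galde" → 5 new (g, a, l, d, e)
  "rungal" → 6 new (r, u, n, g, a, l)
  "tamor" → 5 new (t, a, m, o, r)
  "depaven" → prefix "de" already present; 5 new (p, a, v, e, n)
  "debel" → prefix "de" already present; 3 new (b, e, l)
  "dordorlu" → prefix "d" already present; 7 new (o, r, d, o, r, l, u)
Total nodes = 11 + 5 + 6 + 5 + 5 + 3 + 7 = 42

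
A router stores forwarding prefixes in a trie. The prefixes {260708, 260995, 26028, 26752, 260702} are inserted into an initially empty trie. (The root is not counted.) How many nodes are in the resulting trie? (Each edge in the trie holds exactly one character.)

Count nodes per top-level branch (shared prefixes stored once):
  '2'-branch (26028, 260702, 260708, 260995, 26752): 15 nodes
Sum: 15

15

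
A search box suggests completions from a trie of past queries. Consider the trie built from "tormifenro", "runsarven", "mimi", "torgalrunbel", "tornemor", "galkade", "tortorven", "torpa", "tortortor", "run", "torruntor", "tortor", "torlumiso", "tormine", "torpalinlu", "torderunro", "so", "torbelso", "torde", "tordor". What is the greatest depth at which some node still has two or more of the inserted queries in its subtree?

The deepest shared node is where two words last agree before diverging.
e.g. "tortor" and "tortortor" share the prefix "tortor" of length 6; no pair shares a longer one.
Longest shared-prefix length: 6

6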